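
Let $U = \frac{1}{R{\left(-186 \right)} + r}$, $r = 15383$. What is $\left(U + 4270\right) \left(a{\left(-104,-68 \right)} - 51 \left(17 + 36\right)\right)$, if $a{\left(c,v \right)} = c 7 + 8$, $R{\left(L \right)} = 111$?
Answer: $- \frac{226463561163}{15494} \approx -1.4616 \cdot 10^{7}$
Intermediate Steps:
$a{\left(c,v \right)} = 8 + 7 c$ ($a{\left(c,v \right)} = 7 c + 8 = 8 + 7 c$)
$U = \frac{1}{15494}$ ($U = \frac{1}{111 + 15383} = \frac{1}{15494} \approx 6.4541 \cdot 10^{-5}$)
$\left(U + 4270\right) \left(a{\left(-104,-68 \right)} - 51 \left(17 + 36\right)\right) = \left(\frac{1}{15494} + 4270\right) \left(\left(8 + 7 \left(-104\right)\right) - 51 \left(17 + 36\right)\right) = \frac{66159381 \left(\left(8 - 728\right) - 2703\right)}{15494} = \frac{66159381 \left(-720 - 2703\right)}{15494} = \frac{66159381}{15494} \left(-3423\right) = - \frac{226463561163}{15494}$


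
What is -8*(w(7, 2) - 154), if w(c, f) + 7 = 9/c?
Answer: 8944/7 ≈ 1277.7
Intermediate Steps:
w(c, f) = -7 + 9/c
-8*(w(7, 2) - 154) = -8*((-7 + 9/7) - 154) = -8*(-40/7 - 154) = -8*(-1118/7) = 8944/7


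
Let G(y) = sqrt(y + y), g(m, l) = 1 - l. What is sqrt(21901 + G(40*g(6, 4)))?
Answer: sqrt(21901 + 4*I*sqrt(15)) ≈ 147.99 + 0.0523*I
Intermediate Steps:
G(y) = sqrt(2)*sqrt(y) (G(y) = sqrt(2*y) = sqrt(2)*sqrt(y))
sqrt(21901 + G(40*g(6, 4))) = sqrt(21901 + sqrt(2)*sqrt(40*(1 - 1*4))) = sqrt(21901 + sqrt(2)*sqrt(40*(1 - 4))) = sqrt(21901 + sqrt(2)*sqrt(40*(-3))) = sqrt(21901 + sqrt(2)*sqrt(-120)) = sqrt(21901 + sqrt(2)*(2*I*sqrt(30))) = sqrt(21901 + 4*I*sqrt(15))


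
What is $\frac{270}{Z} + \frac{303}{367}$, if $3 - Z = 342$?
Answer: $\frac{1209}{41471} \approx 0.029153$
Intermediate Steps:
$Z = -339$ ($Z = 3 - 342 = -339$)
$\frac{270}{Z} + \frac{303}{367} = \frac{270}{-339} + \frac{303}{367} = 270 \left(- \frac{1}{339}\right) + 303 \cdot \frac{1}{367} = - \frac{90}{113} + \frac{303}{367} = \frac{1209}{41471}$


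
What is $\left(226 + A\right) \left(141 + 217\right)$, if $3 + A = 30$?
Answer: $90574$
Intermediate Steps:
$A = 27$ ($A = -3 + 30 = 27$)
$\left(226 + A\right) \left(141 + 217\right) = \left(226 + 27\right) \left(141 + 217\right) = 253 \cdot 358 = 90574$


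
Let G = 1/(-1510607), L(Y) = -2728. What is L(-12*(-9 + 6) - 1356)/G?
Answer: 4120935896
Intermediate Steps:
G = -1/1510607 ≈ -6.6199e-7
L(-12*(-9 + 6) - 1356)/G = -2728/(-1/1510607) = -2728*(-1510607) = 4120935896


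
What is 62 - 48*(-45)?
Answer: 2222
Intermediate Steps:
62 - 48*(-45) = 62 + 2160 = 2222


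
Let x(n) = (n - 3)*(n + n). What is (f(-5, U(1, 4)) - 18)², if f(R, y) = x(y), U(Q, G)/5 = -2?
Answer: 58564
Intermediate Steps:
x(n) = 2*n*(-3 + n) (x(n) = (-3 + n)*(2*n) = 2*n*(-3 + n))
U(Q, G) = -10 (U(Q, G) = 5*(-2) = -10)
f(R, y) = 2*y*(-3 + y)
(f(-5, U(1, 4)) - 18)² = (2*(-10)*(-3 - 10) - 18)² = (2*(-10)*(-13) - 18)² = (260 - 18)² = 242² = 58564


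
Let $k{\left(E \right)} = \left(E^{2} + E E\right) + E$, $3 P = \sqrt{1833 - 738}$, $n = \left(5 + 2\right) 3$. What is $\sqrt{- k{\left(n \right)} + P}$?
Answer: $\frac{\sqrt{-8127 + 3 \sqrt{1095}}}{3} \approx 29.866 i$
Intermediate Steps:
$n = 21$ ($n = 7 \cdot 3 = 21$)
$P = \frac{\sqrt{1095}}{3}$ ($P = \frac{\sqrt{1833 - 738}}{3} = \frac{\sqrt{1095}}{3} \approx 11.03$)
$k{\left(E \right)} = E + 2 E^{2}$ ($k{\left(E \right)} = \left(E^{2} + E^{2}\right) + E = 2 E^{2} + E = E + 2 E^{2}$)
$\sqrt{- k{\left(n \right)} + P} = \sqrt{- 21 \left(1 + 2 \cdot 21\right) + \frac{\sqrt{1095}}{3}} = \sqrt{- 21 \left(1 + 42\right) + \frac{\sqrt{1095}}{3}} = \sqrt{- 21 \cdot 43 + \frac{\sqrt{1095}}{3}} = \sqrt{\left(-1\right) 903 + \frac{\sqrt{1095}}{3}} = \sqrt{-903 + \frac{\sqrt{1095}}{3}}$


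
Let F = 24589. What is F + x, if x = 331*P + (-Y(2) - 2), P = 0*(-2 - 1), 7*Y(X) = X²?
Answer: 172105/7 ≈ 24586.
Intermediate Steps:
Y(X) = X²/7
P = 0 (P = 0*(-3) = 0)
x = -18/7 (x = 331*0 + (-2²/7 - 2) = 0 + (-4/7 - 2) = 0 - 18/7 = -18/7 ≈ -2.5714)
F + x = 24589 - 18/7 = 172105/7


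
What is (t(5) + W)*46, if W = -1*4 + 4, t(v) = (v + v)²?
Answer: 4600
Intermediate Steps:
t(v) = 4*v² (t(v) = (2*v)² = 4*v²)
W = 0 (W = -4 + 4 = 0)
(t(5) + W)*46 = (4*5² + 0)*46 = (4*25 + 0)*46 = (100 + 0)*46 = 100*46 = 4600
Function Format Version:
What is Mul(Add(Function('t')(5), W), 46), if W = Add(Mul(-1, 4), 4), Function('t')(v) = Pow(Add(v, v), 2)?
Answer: 4600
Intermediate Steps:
Function('t')(v) = Mul(4, Pow(v, 2)) (Function('t')(v) = Pow(Mul(2, v), 2) = Mul(4, Pow(v, 2)))
W = 0 (W = Add(-4, 4) = 0)
Mul(Add(Function('t')(5), W), 46) = Mul(Add(Mul(4, Pow(5, 2)), 0), 46) = Mul(Add(Mul(4, 25), 0), 46) = Mul(Add(100, 0), 46) = Mul(100, 46) = 4600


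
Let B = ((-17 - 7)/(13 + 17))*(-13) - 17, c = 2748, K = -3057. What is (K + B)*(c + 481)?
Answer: -49461822/5 ≈ -9.8924e+6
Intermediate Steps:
B = -33/5 (B = -24/30*(-13) - 17 = -24*1/30*(-13) - 17 = -⅘*(-13) - 17 = 52/5 - 17 = -33/5 ≈ -6.6000)
(K + B)*(c + 481) = (-3057 - 33/5)*(2748 + 481) = -15318/5*3229 = -49461822/5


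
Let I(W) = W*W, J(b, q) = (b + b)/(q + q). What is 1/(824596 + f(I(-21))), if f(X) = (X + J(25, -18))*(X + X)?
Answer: 1/1212333 ≈ 8.2486e-7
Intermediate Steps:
J(b, q) = b/q (J(b, q) = (2*b)/((2*q)) = (2*b)*(1/(2*q)) = b/q)
I(W) = W²
f(X) = 2*X*(-25/18 + X) (f(X) = (X + 25/(-18))*(X + X) = (X + 25*(-1/18))*(2*X) = (X - 25/18)*(2*X) = (-25/18 + X)*(2*X) = 2*X*(-25/18 + X))
1/(824596 + f(I(-21))) = 1/(824596 + (⅑)*(-21)²*(-25 + 18*(-21)²)) = 1/(824596 + (⅑)*441*(-25 + 18*441)) = 1/(824596 + (⅑)*441*(-25 + 7938)) = 1/(824596 + (⅑)*441*7913) = 1/(824596 + 387737) = 1/1212333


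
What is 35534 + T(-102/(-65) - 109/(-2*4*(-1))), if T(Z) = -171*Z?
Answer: 19549679/520 ≈ 37596.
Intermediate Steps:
35534 + T(-102/(-65) - 109/(-2*4*(-1))) = 35534 - 171*(-102/(-65) - 109/(-2*4*(-1))) = 35534 - 171*(-102*(-1/65) - 109/((-8*(-1)))) = 35534 - 171*(102/65 - 109/8) = 35534 - 171*(-6269/520) = 35534 + 1071999/520 = 19549679/520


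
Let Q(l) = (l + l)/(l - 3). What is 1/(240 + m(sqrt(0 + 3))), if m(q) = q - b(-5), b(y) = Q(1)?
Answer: 241/58078 - sqrt(3)/58078 ≈ 0.0041198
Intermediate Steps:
Q(l) = 2*l/(-3 + l) (Q(l) = (2*l)/(-3 + l) = 2*l/(-3 + l))
b(y) = -1 (b(y) = 2*1/(-3 + 1) = 2*1/(-2) = 2*1*(-1/2) = -1)
m(q) = 1 + q (m(q) = q - 1*(-1) = q + 1 = 1 + q)
1/(240 + m(sqrt(0 + 3))) = 1/(240 + (1 + sqrt(0 + 3))) = 1/(240 + (1 + sqrt(3))) = 1/(241 + sqrt(3))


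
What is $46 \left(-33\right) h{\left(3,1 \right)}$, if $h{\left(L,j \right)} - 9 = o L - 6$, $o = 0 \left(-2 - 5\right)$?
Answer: $-4554$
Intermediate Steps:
$o = 0$ ($o = 0 \left(-7\right) = 0$)
$h{\left(L,j \right)} = 3$ ($h{\left(L,j \right)} = 9 - \left(6 + 0 L\right) = 9 + \left(0 - 6\right) = 9 - 6 = 3$)
$46 \left(-33\right) h{\left(3,1 \right)} = 46 \left(-33\right) 3 = \left(-1518\right) 3 = -4554$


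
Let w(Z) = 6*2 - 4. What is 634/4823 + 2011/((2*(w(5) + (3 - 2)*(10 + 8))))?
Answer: 748617/19292 ≈ 38.805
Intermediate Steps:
w(Z) = 8 (w(Z) = 12 - 4 = 8)
634/4823 + 2011/((2*(w(5) + (3 - 2)*(10 + 8)))) = 634/4823 + 2011/((2*(8 + (3 - 2)*(10 + 8)))) = 634*(1/4823) + 2011/((2*(8 + 1*18))) = 634/4823 + 2011/((2*(8 + 18))) = 634/4823 + 2011/((2*26)) = 634/4823 + 2011/52 = 748617/19292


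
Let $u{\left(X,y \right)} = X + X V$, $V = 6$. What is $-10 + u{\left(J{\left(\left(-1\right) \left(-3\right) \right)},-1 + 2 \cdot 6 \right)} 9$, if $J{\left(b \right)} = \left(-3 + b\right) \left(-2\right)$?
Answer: $-10$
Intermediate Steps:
$J{\left(b \right)} = 6 - 2 b$
$u{\left(X,y \right)} = 7 X$ ($u{\left(X,y \right)} = X + X 6 = X + 6 X = 7 X$)
$-10 + u{\left(J{\left(\left(-1\right) \left(-3\right) \right)},-1 + 2 \cdot 6 \right)} 9 = -10 + 7 \left(6 - 2 \left(\left(-1\right) \left(-3\right)\right)\right) 9 = -10 + 7 \left(6 - 6\right) 9 = -10 + 7 \cdot 0 \cdot 9 = -10 + 0 \cdot 9 = -10 + 0 = -10$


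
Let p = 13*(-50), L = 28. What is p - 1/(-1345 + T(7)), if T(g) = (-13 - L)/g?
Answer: -6146393/9456 ≈ -650.00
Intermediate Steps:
p = -650
T(g) = -41/g (T(g) = (-13 - 1*28)/g = (-13 - 28)/g = -41/g)
p - 1/(-1345 + T(7)) = -650 - 1/(-1345 - 41/7) = -650 - 1/(-9456/7) = -650 - 1*(-7/9456) = -650 + 7/9456 = -6146393/9456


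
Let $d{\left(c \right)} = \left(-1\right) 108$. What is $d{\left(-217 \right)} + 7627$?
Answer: $7519$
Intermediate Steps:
$d{\left(c \right)} = -108$
$d{\left(-217 \right)} + 7627 = -108 + 7627 = 7519$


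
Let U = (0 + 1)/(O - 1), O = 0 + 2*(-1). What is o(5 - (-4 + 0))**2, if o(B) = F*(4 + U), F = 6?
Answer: 484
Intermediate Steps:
O = -2 (O = 0 - 2 = -2)
U = -1/3 (U = (0 + 1)/(-2 - 1) = 1/(-3) = 1*(-1/3) = -1/3 ≈ -0.33333)
o(B) = 22 (o(B) = 6*(4 - 1/3) = 6*(11/3) = 22)
o(5 - (-4 + 0))**2 = 22**2 = 484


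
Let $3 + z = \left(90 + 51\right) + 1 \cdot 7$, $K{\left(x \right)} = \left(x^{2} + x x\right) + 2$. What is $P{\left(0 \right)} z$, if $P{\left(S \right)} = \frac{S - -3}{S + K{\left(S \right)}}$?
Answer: $\frac{435}{2} \approx 217.5$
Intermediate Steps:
$K{\left(x \right)} = 2 + 2 x^{2}$ ($K{\left(x \right)} = \left(x^{2} + x^{2}\right) + 2 = 2 x^{2} + 2 = 2 + 2 x^{2}$)
$P{\left(S \right)} = \frac{3 + S}{2 + S + 2 S^{2}}$ ($P{\left(S \right)} = \frac{S - -3}{S + \left(2 + 2 S^{2}\right)} = \frac{S + 3}{2 + S + 2 S^{2}} = \frac{3 + S}{2 + S + 2 S^{2}}$)
$z = 145$ ($z = -3 + \left(\left(90 + 51\right) + 1 \cdot 7\right) = -3 + \left(141 + 7\right) = -3 + 148 = 145$)
$P{\left(0 \right)} z = \frac{3 + 0}{2 + 0 + 2 \cdot 0^{2}} \cdot 145 = \frac{1}{2 + 0 + 2 \cdot 0} \cdot 3 \cdot 145 = \frac{1}{2 + 0 + 0} \cdot 3 \cdot 145 = \frac{1}{2} \cdot 3 \cdot 145 = \frac{3}{2} \cdot 145 = \frac{435}{2}$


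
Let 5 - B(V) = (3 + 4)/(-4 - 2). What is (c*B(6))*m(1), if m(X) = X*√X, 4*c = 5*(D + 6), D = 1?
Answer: 1295/24 ≈ 53.958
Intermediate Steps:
B(V) = 37/6 (B(V) = 5 - (3 + 4)/(-4 - 2) = 5 - 7/(-6) = 5 - 7*(-1)/6 = 5 - 1*(-7/6) = 5 + 7/6 = 37/6)
c = 35/4 (c = (5*(1 + 6))/4 = (5*7)/4 = (¼)*35 = 35/4 ≈ 8.7500)
m(X) = X^(3/2)
(c*B(6))*m(1) = ((35/4)*(37/6))*1^(3/2) = (1295/24)*1 = 1295/24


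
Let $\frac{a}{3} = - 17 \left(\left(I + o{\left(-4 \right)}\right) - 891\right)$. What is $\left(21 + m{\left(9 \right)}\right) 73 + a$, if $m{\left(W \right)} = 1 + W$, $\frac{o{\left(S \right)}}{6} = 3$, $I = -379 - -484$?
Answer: $41431$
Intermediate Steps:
$I = 105$ ($I = -379 + 484 = 105$)
$o{\left(S \right)} = 18$ ($o{\left(S \right)} = 6 \cdot 3 = 18$)
$a = 39168$ ($a = 3 \left(- 17 \left(\left(105 + 18\right) - 891\right)\right) = 3 \left(- 17 \left(123 - 891\right)\right) = 3 \left(\left(-17\right) \left(-768\right)\right) = 3 \cdot 13056 = 39168$)
$\left(21 + m{\left(9 \right)}\right) 73 + a = \left(21 + \left(1 + 9\right)\right) 73 + 39168 = \left(21 + 10\right) 73 + 39168 = 31 \cdot 73 + 39168 = 2263 + 39168 = 41431$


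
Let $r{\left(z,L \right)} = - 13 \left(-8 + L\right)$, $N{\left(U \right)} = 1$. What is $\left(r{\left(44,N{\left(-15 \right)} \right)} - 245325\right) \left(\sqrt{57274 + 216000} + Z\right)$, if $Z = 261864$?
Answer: $-64217956176 - 245234 \sqrt{273274} \approx -6.4346 \cdot 10^{10}$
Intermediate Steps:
$r{\left(z,L \right)} = 104 - 13 L$
$\left(r{\left(44,N{\left(-15 \right)} \right)} - 245325\right) \left(\sqrt{57274 + 216000} + Z\right) = \left(\left(104 - 13\right) - 245325\right) \left(\sqrt{57274 + 216000} + 261864\right) = \left(\left(104 - 13\right) - 245325\right) \left(\sqrt{273274} + 261864\right) = \left(91 - 245325\right) \left(261864 + \sqrt{273274}\right) = - 245234 \left(261864 + \sqrt{273274}\right) = -64217956176 - 245234 \sqrt{273274}$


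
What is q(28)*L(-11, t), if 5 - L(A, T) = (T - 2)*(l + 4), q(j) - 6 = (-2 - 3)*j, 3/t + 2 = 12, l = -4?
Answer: -670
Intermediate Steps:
t = 3/10 (t = 3/(-2 + 12) = 3/10 ≈ 0.30000)
q(j) = 6 - 5*j (q(j) = 6 + (-2 - 3)*j = 6 - 5*j)
L(A, T) = 5 (L(A, T) = 5 - (T - 2)*(-4 + 4) = 5 - (-2 + T)*0 = 5 - 1*0 = 5 + 0 = 5)
q(28)*L(-11, t) = (6 - 5*28)*5 = (6 - 140)*5 = -134*5 = -670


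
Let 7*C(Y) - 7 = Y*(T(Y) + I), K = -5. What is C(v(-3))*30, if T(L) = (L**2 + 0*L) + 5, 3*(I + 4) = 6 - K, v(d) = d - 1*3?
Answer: -7110/7 ≈ -1015.7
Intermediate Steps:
v(d) = -3 + d (v(d) = d - 3 = -3 + d)
I = -1/3 (I = -4 + (6 - 1*(-5))/3 = -4 + (6 + 5)/3 = -4 + (1/3)*11 = -4 + 11/3 = -1/3 ≈ -0.33333)
T(L) = 5 + L**2 (T(L) = (L**2 + 0) + 5 = L**2 + 5 = 5 + L**2)
C(Y) = 1 + Y*(14/3 + Y**2)/7 (C(Y) = 1 + (Y*((5 + Y**2) - 1/3))/7 = 1 + (Y*(14/3 + Y**2))/7 = 1 + Y*(14/3 + Y**2)/7)
C(v(-3))*30 = (1 + (-3 - 3)**3/7 + 2*(-3 - 3)/3)*30 = (1 + (1/7)*(-6)**3 + (2/3)*(-6))*30 = (1 + (1/7)*(-216) - 4)*30 = (1 - 216/7 - 4)*30 = -237/7*30 = -7110/7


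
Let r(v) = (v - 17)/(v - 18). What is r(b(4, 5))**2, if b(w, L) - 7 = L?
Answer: 25/36 ≈ 0.69444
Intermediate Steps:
b(w, L) = 7 + L
r(v) = (-17 + v)/(-18 + v)
r(b(4, 5))**2 = ((-17 + (7 + 5))/(-18 + (7 + 5)))**2 = ((-17 + 12)/(-18 + 12))**2 = (-5/(-6))**2 = (-1/6*(-5))**2 = (5/6)**2 = 25/36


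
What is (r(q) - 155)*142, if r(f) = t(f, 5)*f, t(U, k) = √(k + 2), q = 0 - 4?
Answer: -22010 - 568*√7 ≈ -23513.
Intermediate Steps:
q = -4
t(U, k) = √(2 + k)
r(f) = f*√7 (r(f) = √(2 + 5)*f = √7*f = f*√7)
(r(q) - 155)*142 = (-4*√7 - 155)*142 = (-155 - 4*√7)*142 = -22010 - 568*√7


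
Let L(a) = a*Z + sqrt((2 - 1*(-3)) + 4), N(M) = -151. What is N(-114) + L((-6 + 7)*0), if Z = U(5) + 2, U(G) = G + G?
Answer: -148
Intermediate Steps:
U(G) = 2*G
Z = 12 (Z = 2*5 + 2 = 10 + 2 = 12)
L(a) = 3 + 12*a (L(a) = a*12 + sqrt((2 - 1*(-3)) + 4) = 12*a + sqrt((2 + 3) + 4) = 12*a + sqrt(5 + 4) = 12*a + sqrt(9) = 12*a + 3 = 3 + 12*a)
N(-114) + L((-6 + 7)*0) = -151 + (3 + 12*((-6 + 7)*0)) = -151 + (3 + 12*(1*0)) = -151 + (3 + 12*0) = -151 + (3 + 0) = -151 + 3 = -148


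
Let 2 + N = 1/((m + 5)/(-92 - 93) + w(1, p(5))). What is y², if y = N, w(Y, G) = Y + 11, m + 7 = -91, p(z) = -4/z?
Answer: 19722481/5349969 ≈ 3.6865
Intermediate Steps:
m = -98 (m = -7 - 91 = -98)
w(Y, G) = 11 + Y
N = -4441/2313 (N = -2 + 1/((-98 + 5)/(-92 - 93) + (11 + 1)) = -2 + 1/(-93/(-185) + 12) = -2 + 1/(-93*(-1/185) + 12) = -2 + 1/(93/185 + 12) = -2 + 1/(2313/185) = -2 + 185/2313 = -4441/2313 ≈ -1.9200)
y = -4441/2313 ≈ -1.9200
y² = (-4441/2313)² = 19722481/5349969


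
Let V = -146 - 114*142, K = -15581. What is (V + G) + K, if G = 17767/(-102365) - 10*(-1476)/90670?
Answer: -29621708368974/928143455 ≈ -31915.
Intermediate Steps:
G = -10002649/928143455 (G = 17767*(-1/102365) + 14760*(1/90670) = -17767/102365 + 1476/9067 = -10002649/928143455 ≈ -0.010777)
V = -16334 (V = -146 - 16188 = -16334)
(V + G) + K = (-16334 - 10002649/928143455) - 15581 = -15160305196619/928143455 - 15581 = -29621708368974/928143455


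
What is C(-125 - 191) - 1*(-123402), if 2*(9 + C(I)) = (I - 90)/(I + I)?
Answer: 77984579/632 ≈ 1.2339e+5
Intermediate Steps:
C(I) = -9 + (-90 + I)/(4*I) (C(I) = -9 + ((I - 90)/(I + I))/2 = -9 + ((-90 + I)/((2*I)))/2 = -9 + ((-90 + I)*(1/(2*I)))/2 = -9 + ((-90 + I)/(2*I))/2 = -9 + (-90 + I)/(4*I))
C(-125 - 191) - 1*(-123402) = 5*(-18 - 7*(-125 - 191))/(4*(-125 - 191)) - 1*(-123402) = (5/4)*(-18 - 7*(-316))/(-316) + 123402 = (5/4)*(-1/316)*(-18 + 2212) + 123402 = (5/4)*(-1/316)*2194 + 123402 = -5485/632 + 123402 = 77984579/632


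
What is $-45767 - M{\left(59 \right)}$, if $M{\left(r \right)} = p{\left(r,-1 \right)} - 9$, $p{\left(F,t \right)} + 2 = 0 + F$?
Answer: $-45815$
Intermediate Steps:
$p{\left(F,t \right)} = -2 + F$ ($p{\left(F,t \right)} = -2 + \left(0 + F\right) = -2 + F$)
$M{\left(r \right)} = -11 + r$ ($M{\left(r \right)} = \left(-2 + r\right) - 9 = -11 + r$)
$-45767 - M{\left(59 \right)} = -45767 - \left(-11 + 59\right) = -45767 - 48 = -45815$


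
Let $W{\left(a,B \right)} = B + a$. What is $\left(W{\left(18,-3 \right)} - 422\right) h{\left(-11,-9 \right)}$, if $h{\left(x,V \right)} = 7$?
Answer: $-2849$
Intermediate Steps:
$\left(W{\left(18,-3 \right)} - 422\right) h{\left(-11,-9 \right)} = \left(\left(-3 + 18\right) - 422\right) 7 = \left(15 - 422\right) 7 = \left(-407\right) 7 = -2849$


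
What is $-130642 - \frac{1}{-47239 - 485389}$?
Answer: $- \frac{69583587175}{532628} \approx -1.3064 \cdot 10^{5}$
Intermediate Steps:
$-130642 - \frac{1}{-47239 - 485389} = -130642 - \frac{1}{-532628} = -130642 - - \frac{1}{532628} = -130642 + \frac{1}{532628} = - \frac{69583587175}{532628}$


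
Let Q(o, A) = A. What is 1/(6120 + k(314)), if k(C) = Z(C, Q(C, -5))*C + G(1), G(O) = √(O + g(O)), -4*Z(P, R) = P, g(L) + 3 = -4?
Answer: -18529/343323847 - I*√6/343323847 ≈ -5.3969e-5 - 7.1346e-9*I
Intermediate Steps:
g(L) = -7 (g(L) = -3 - 4 = -7)
Z(P, R) = -P/4
G(O) = √(-7 + O) (G(O) = √(O - 7) = √(-7 + O))
k(C) = -C²/4 + I*√6 (k(C) = (-C/4)*C + √(-7 + 1) = -C²/4 + √(-6) = -C²/4 + I*√6)
1/(6120 + k(314)) = 1/(6120 + (-¼*314² + I*√6)) = 1/(6120 + (-¼*98596 + I*√6)) = 1/(6120 + (-24649 + I*√6)) = 1/(-18529 + I*√6)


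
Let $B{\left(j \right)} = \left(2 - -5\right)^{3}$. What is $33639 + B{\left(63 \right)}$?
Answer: $33982$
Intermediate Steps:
$B{\left(j \right)} = 343$ ($B{\left(j \right)} = \left(2 + 5\right)^{3} = 7^{3} = 343$)
$33639 + B{\left(63 \right)} = 33639 + 343 = 33982$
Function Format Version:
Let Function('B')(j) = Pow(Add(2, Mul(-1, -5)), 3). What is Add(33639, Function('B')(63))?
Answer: 33982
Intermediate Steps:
Function('B')(j) = 343 (Function('B')(j) = Pow(Add(2, 5), 3) = Pow(7, 3) = 343)
Add(33639, Function('B')(63)) = Add(33639, 343) = 33982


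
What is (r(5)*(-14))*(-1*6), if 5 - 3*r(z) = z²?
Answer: -560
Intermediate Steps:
r(z) = 5/3 - z²/3
(r(5)*(-14))*(-1*6) = ((5/3 - ⅓*5²)*(-14))*(-1*6) = ((5/3 - ⅓*25)*(-14))*(-6) = ((5/3 - 25/3)*(-14))*(-6) = -20/3*(-14)*(-6) = (280/3)*(-6) = -560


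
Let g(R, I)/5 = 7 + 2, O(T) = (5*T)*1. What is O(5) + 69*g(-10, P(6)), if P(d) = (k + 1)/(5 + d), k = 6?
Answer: 3130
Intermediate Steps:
P(d) = 7/(5 + d) (P(d) = (6 + 1)/(5 + d) = 7/(5 + d))
O(T) = 5*T
g(R, I) = 45 (g(R, I) = 5*(7 + 2) = 5*9 = 45)
O(5) + 69*g(-10, P(6)) = 5*5 + 69*45 = 25 + 3105 = 3130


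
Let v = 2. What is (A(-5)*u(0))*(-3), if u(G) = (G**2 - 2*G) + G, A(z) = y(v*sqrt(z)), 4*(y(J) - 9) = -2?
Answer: 0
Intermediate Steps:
y(J) = 17/2 (y(J) = 9 + (1/4)*(-2) = 9 - 1/2 = 17/2)
A(z) = 17/2
u(G) = G**2 - G
(A(-5)*u(0))*(-3) = (17*(0*(-1 + 0))/2)*(-3) = (17*(0*(-1))/2)*(-3) = ((17/2)*0)*(-3) = 0*(-3) = 0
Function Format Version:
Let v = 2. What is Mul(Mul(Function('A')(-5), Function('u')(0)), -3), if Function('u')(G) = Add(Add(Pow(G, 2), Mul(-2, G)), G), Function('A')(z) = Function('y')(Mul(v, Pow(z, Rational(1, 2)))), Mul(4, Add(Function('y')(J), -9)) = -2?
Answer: 0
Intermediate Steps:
Function('y')(J) = Rational(17, 2) (Function('y')(J) = Add(9, Mul(Rational(1, 4), -2)) = Add(9, Rational(-1, 2)) = Rational(17, 2))
Function('A')(z) = Rational(17, 2)
Function('u')(G) = Add(Pow(G, 2), Mul(-1, G))
Mul(Mul(Function('A')(-5), Function('u')(0)), -3) = Mul(Mul(Rational(17, 2), Mul(0, Add(-1, 0))), -3) = Mul(Mul(Rational(17, 2), Mul(0, -1)), -3) = Mul(Mul(Rational(17, 2), 0), -3) = Mul(0, -3) = 0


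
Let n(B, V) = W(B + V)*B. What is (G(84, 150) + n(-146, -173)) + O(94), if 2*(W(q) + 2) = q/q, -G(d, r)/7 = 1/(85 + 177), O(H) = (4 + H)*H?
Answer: 2470915/262 ≈ 9431.0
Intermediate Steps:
O(H) = H*(4 + H)
G(d, r) = -7/262 (G(d, r) = -7/(85 + 177) = -7/262)
W(q) = -3/2 (W(q) = -2 + (q/q)/2 = -2 + (½)*1 = -2 + ½ = -3/2)
n(B, V) = -3*B/2
(G(84, 150) + n(-146, -173)) + O(94) = (-7/262 - 3/2*(-146)) + 94*(4 + 94) = (-7/262 + 219) + 94*98 = 57371/262 + 9212 = 2470915/262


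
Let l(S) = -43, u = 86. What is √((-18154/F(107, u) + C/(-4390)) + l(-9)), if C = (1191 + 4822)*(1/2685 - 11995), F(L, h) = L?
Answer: 2*√64490230742295945273/126122505 ≈ 127.35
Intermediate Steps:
C = -193658129462/2685 (C = 6013*(1/2685 - 11995) = 6013*(-32206574/2685) = -193658129462/2685 ≈ -7.2126e+7)
√((-18154/F(107, u) + C/(-4390)) + l(-9)) = √((-18154/107 - 193658129462/2685/(-4390)) - 43) = √((-18154*1/107 - 193658129462/2685*(-1/4390)) - 43) = √((-18154/107 + 96829064731/5893575) - 43) = √(10253717965667/630612525 - 43) = √(10226601627092/630612525) = 2*√64490230742295945273/126122505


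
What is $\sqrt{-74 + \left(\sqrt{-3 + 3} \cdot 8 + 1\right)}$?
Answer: $i \sqrt{73} \approx 8.544 i$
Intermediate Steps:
$\sqrt{-74 + \left(\sqrt{-3 + 3} \cdot 8 + 1\right)} = \sqrt{-74 + \left(\sqrt{0} \cdot 8 + 1\right)} = \sqrt{-74 + \left(0 \cdot 8 + 1\right)} = \sqrt{-74 + \left(0 + 1\right)} = \sqrt{-74 + 1} = \sqrt{-73} = i \sqrt{73}$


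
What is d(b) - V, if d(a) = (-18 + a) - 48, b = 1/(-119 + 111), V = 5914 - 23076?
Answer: 136767/8 ≈ 17096.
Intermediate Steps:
V = -17162
b = -⅛ (b = 1/(-8) = -⅛ ≈ -0.12500)
d(a) = -66 + a
d(b) - V = (-66 - ⅛) - 1*(-17162) = -529/8 + 17162 = 136767/8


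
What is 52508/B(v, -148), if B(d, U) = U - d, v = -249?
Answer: 52508/101 ≈ 519.88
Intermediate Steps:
52508/B(v, -148) = 52508/(-148 - 1*(-249)) = 52508/(-148 + 249) = 52508/101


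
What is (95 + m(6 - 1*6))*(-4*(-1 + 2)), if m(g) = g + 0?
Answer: -380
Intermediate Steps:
m(g) = g
(95 + m(6 - 1*6))*(-4*(-1 + 2)) = (95 + (6 - 1*6))*(-4*(-1 + 2)) = (95 + (6 - 6))*(-4*1) = (95 + 0)*(-4) = 95*(-4) = -380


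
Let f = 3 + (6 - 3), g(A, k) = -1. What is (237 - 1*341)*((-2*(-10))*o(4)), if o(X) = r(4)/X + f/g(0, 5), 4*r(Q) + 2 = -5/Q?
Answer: 25805/2 ≈ 12903.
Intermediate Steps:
f = 6 (f = 3 + 3 = 6)
r(Q) = -1/2 - 5/(4*Q) (r(Q) = -1/2 + (-5/Q)/4 = -1/2 - 5/(4*Q))
o(X) = -6 - 13/(16*X) (o(X) = ((1/4)*(-5 - 2*4)/4)/X + 6/(-1) = ((1/4)*(1/4)*(-5 - 8))/X + 6*(-1) = ((1/4)*(1/4)*(-13))/X - 6 = -13/(16*X) - 6 = -6 - 13/(16*X))
(237 - 1*341)*((-2*(-10))*o(4)) = (237 - 1*341)*((-2*(-10))*(-6 - 13/16/4)) = (237 - 341)*(20*(-6 - 13/16*1/4)) = -2080*(-6 - 13/64) = -2080*(-397)/64 = -104*(-1985/16) = 25805/2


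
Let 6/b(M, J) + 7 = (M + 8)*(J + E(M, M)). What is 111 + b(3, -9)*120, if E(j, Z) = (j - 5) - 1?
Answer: 14709/139 ≈ 105.82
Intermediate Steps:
E(j, Z) = -6 + j (E(j, Z) = (-5 + j) - 1 = -6 + j)
b(M, J) = 6/(-7 + (8 + M)*(-6 + J + M)) (b(M, J) = 6/(-7 + (M + 8)*(J + (-6 + M))) = 6/(-7 + (8 + M)*(-6 + J + M)))
111 + b(3, -9)*120 = 111 + (6/(-55 + 3² + 2*3 + 8*(-9) - 9*3))*120 = 111 + (6/(-55 + 9 + 6 - 72 - 27))*120 = 111 + (6/(-139))*120 = 111 + (6*(-1/139))*120 = 111 - 6/139*120 = 111 - 720/139 = 14709/139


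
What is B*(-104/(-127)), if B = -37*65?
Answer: -250120/127 ≈ -1969.4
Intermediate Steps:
B = -2405
B*(-104/(-127)) = -(-250120)/(-127) = -(-250120)*(-1)/127 = -2405*104/127 = -250120/127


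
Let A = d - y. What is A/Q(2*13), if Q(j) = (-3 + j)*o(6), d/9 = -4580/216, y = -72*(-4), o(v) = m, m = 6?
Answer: -2873/828 ≈ -3.4698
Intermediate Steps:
o(v) = 6
y = 288
d = -1145/6 (d = 9*(-4580/216) = 9*(-4580*1/216) = 9*(-1145/54) = -1145/6 ≈ -190.83)
A = -2873/6 (A = -1145/6 - 1*288 = -1145/6 - 288 = -2873/6 ≈ -478.83)
Q(j) = -18 + 6*j (Q(j) = (-3 + j)*6 = -18 + 6*j)
A/Q(2*13) = -2873/(6*(-18 + 6*(2*13))) = -2873/(6*(-18 + 6*26)) = -2873/(6*(-18 + 156)) = -2873/6/138 = -2873/6*1/138 = -2873/828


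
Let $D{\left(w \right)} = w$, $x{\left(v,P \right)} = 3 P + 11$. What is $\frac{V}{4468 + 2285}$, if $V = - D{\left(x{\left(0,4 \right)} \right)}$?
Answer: $- \frac{23}{6753} \approx -0.0034059$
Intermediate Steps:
$x{\left(v,P \right)} = 11 + 3 P$
$V = -23$ ($V = - (11 + 3 \cdot 4) = - (11 + 12) = \left(-1\right) 23 = -23$)
$\frac{V}{4468 + 2285} = - \frac{23}{4468 + 2285} = - \frac{23}{6753}$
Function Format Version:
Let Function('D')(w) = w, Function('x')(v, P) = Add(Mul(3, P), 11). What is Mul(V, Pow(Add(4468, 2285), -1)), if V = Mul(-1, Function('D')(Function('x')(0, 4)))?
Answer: Rational(-23, 6753) ≈ -0.0034059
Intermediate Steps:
Function('x')(v, P) = Add(11, Mul(3, P))
V = -23 (V = Mul(-1, Add(11, Mul(3, 4))) = Mul(-1, Add(11, 12)) = Mul(-1, 23) = -23)
Mul(V, Pow(Add(4468, 2285), -1)) = Mul(-23, Pow(Add(4468, 2285), -1)) = Mul(-23, Pow(6753, -1)) = Mul(-23, Rational(1, 6753)) = Rational(-23, 6753)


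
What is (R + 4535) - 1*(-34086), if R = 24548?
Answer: 63169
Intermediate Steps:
(R + 4535) - 1*(-34086) = (24548 + 4535) - 1*(-34086) = 29083 + 34086 = 63169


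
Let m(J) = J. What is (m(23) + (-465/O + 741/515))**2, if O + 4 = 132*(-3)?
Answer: 1780080481/2715904 ≈ 655.43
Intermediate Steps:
O = -400 (O = -4 + 132*(-3) = -4 - 396 = -400)
(m(23) + (-465/O + 741/515))**2 = (23 + (-465/(-400) + 741/515))**2 = (23 + (-465*(-1/400) + 741*(1/515)))**2 = (23 + (93/80 + 741/515))**2 = (23 + 4287/1648)**2 = (42191/1648)**2 = 1780080481/2715904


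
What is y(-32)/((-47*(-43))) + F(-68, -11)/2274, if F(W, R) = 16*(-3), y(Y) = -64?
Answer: -40424/765959 ≈ -0.052776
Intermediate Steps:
F(W, R) = -48
y(-32)/((-47*(-43))) + F(-68, -11)/2274 = -64/((-47*(-43))) - 48/2274 = -64/2021 - 48*1/2274 = -64*1/2021 - 8/379 = -64/2021 - 8/379 = -40424/765959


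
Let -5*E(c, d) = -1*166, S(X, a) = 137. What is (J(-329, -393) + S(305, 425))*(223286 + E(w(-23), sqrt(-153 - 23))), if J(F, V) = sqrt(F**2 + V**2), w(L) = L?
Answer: 152973652/5 + 1116596*sqrt(262690)/5 ≈ 1.4505e+8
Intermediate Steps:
E(c, d) = 166/5 (E(c, d) = -(-1)*166/5 = -1/5*(-166) = 166/5)
(J(-329, -393) + S(305, 425))*(223286 + E(w(-23), sqrt(-153 - 23))) = (sqrt((-329)**2 + (-393)**2) + 137)*(223286 + 166/5) = (sqrt(108241 + 154449) + 137)*(1116596/5) = (sqrt(262690) + 137)*(1116596/5) = (137 + sqrt(262690))*(1116596/5) = 152973652/5 + 1116596*sqrt(262690)/5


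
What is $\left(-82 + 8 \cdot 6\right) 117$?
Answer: $-3978$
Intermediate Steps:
$\left(-82 + 8 \cdot 6\right) 117 = \left(-82 + 48\right) 117 = \left(-34\right) 117 = -3978$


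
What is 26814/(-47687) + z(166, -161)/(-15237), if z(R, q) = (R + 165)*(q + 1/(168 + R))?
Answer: 712313697269/242686677546 ≈ 2.9351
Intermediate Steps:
z(R, q) = (165 + R)*(q + 1/(168 + R))
26814/(-47687) + z(166, -161)/(-15237) = 26814/(-47687) + ((165 + 166 + 27720*(-161) - 161*166² + 333*166*(-161))/(168 + 166))/(-15237) = 26814*(-1/47687) + ((165 + 166 - 4462920 - 161*27556 - 8899758)/334)*(-1/15237) = -26814/47687 + ((165 + 166 - 4462920 - 4436516 - 8899758)/334)*(-1/15237) = -26814/47687 + ((1/334)*(-17798863))*(-1/15237) = -26814/47687 - 17798863/334*(-1/15237) = -26814/47687 + 17798863/5089158 = 712313697269/242686677546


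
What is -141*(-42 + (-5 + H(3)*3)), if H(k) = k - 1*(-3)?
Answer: 4089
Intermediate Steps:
H(k) = 3 + k (H(k) = k + 3 = 3 + k)
-141*(-42 + (-5 + H(3)*3)) = -141*(-42 + (-5 + (3 + 3)*3)) = -141*(-42 + (-5 + 6*3)) = -141*(-42 + (-5 + 18)) = -141*(-42 + 13) = -141*(-29) = 4089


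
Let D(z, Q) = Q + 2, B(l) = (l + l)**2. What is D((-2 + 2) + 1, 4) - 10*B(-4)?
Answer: -634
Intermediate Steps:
B(l) = 4*l**2 (B(l) = (2*l)**2 = 4*l**2)
D(z, Q) = 2 + Q
D((-2 + 2) + 1, 4) - 10*B(-4) = (2 + 4) - 40*(-4)**2 = 6 - 40*16 = 6 - 10*64 = 6 - 640 = -634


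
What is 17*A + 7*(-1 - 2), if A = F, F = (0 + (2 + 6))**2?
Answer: 1067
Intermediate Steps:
F = 64 (F = (0 + 8)**2 = 8**2 = 64)
A = 64
17*A + 7*(-1 - 2) = 17*64 + 7*(-1 - 2) = 1088 + 7*(-3) = 1088 - 21 = 1067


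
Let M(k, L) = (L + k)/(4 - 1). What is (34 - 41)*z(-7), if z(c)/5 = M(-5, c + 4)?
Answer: 280/3 ≈ 93.333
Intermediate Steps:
M(k, L) = L/3 + k/3 (M(k, L) = (L + k)/3 = (L + k)*(⅓) = L/3 + k/3)
z(c) = -5/3 + 5*c/3 (z(c) = 5*((c + 4)/3 + (⅓)*(-5)) = 5*((4 + c)/3 - 5/3) = 5*((4/3 + c/3) - 5/3) = 5*(-⅓ + c/3) = -5/3 + 5*c/3)
(34 - 41)*z(-7) = (34 - 41)*(-5/3 + (5/3)*(-7)) = -7*(-5/3 - 35/3) = -7*(-40/3) = 280/3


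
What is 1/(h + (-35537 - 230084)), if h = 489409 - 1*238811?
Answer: -1/15023 ≈ -6.6565e-5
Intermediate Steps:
h = 250598 (h = 489409 - 238811 = 250598)
1/(h + (-35537 - 230084)) = 1/(250598 + (-35537 - 230084)) = 1/(250598 - 265621) = 1/(-15023) = -1/15023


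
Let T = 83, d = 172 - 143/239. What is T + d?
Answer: 60802/239 ≈ 254.40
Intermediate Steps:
d = 40965/239 (d = 172 - 143*1/239 = 172 - 143/239 = 40965/239 ≈ 171.40)
T + d = 83 + 40965/239 = 60802/239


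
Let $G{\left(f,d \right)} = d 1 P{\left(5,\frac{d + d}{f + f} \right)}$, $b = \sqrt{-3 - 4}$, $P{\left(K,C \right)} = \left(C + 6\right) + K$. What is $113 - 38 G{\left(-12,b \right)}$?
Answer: $\frac{545}{6} - 418 i \sqrt{7} \approx 90.833 - 1105.9 i$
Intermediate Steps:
$P{\left(K,C \right)} = 6 + C + K$ ($P{\left(K,C \right)} = \left(6 + C\right) + K = 6 + C + K$)
$b = i \sqrt{7}$ ($b = \sqrt{-7} = i \sqrt{7} \approx 2.6458 i$)
$G{\left(f,d \right)} = d \left(11 + \frac{d}{f}\right)$ ($G{\left(f,d \right)} = d 1 \left(6 + \frac{d + d}{f + f} + 5\right) = d \left(6 + \frac{2 d}{2 f} + 5\right) = d \left(6 + 2 d \frac{1}{2 f} + 5\right) = d \left(6 + \frac{d}{f} + 5\right) = d \left(11 + \frac{d}{f}\right)$)
$113 - 38 G{\left(-12,b \right)} = 113 - 38 \frac{i \sqrt{7} \left(i \sqrt{7} + 11 \left(-12\right)\right)}{-12} = 113 - 38 i \sqrt{7} \left(- \frac{1}{12}\right) \left(i \sqrt{7} - 132\right) = 113 - 38 i \sqrt{7} \left(- \frac{1}{12}\right) \left(-132 + i \sqrt{7}\right) = 113 - 38 \left(- \frac{i \sqrt{7} \left(-132 + i \sqrt{7}\right)}{12}\right) = 113 + \frac{19 i \sqrt{7} \left(-132 + i \sqrt{7}\right)}{6}$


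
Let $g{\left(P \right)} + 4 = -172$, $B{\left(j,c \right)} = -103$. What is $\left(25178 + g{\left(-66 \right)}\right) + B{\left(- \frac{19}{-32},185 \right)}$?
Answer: $24899$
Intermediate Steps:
$g{\left(P \right)} = -176$ ($g{\left(P \right)} = -4 - 172 = -176$)
$\left(25178 + g{\left(-66 \right)}\right) + B{\left(- \frac{19}{-32},185 \right)} = \left(25178 - 176\right) - 103 = 25002 - 103 = 24899$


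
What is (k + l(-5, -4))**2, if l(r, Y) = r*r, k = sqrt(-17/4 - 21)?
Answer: (50 + I*sqrt(101))**2/4 ≈ 599.75 + 251.25*I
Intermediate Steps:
k = I*sqrt(101)/2 (k = sqrt(-17*1/4 - 21) = sqrt(-17/4 - 21) = sqrt(-101/4) = I*sqrt(101)/2 ≈ 5.0249*I)
l(r, Y) = r**2
(k + l(-5, -4))**2 = (I*sqrt(101)/2 + (-5)**2)**2 = (I*sqrt(101)/2 + 25)**2 = (25 + I*sqrt(101)/2)**2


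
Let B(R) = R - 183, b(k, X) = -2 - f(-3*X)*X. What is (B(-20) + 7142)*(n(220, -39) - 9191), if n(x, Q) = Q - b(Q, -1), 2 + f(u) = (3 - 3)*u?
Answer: -64019214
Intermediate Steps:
f(u) = -2 (f(u) = -2 + (3 - 3)*u = -2 + 0*u = -2 + 0 = -2)
b(k, X) = -2 + 2*X (b(k, X) = -2 - (-2)*X = -2 + 2*X)
B(R) = -183 + R
n(x, Q) = 4 + Q (n(x, Q) = Q - (-2 + 2*(-1)) = Q - (-2 - 2) = Q - 1*(-4) = Q + 4 = 4 + Q)
(B(-20) + 7142)*(n(220, -39) - 9191) = ((-183 - 20) + 7142)*((4 - 39) - 9191) = (-203 + 7142)*(-35 - 9191) = 6939*(-9226) = -64019214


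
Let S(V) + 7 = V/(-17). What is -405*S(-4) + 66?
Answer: 47697/17 ≈ 2805.7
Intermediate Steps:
S(V) = -7 - V/17 (S(V) = -7 + V/(-17) = -7 + V*(-1/17) = -7 - V/17)
-405*S(-4) + 66 = -405*(-7 - 1/17*(-4)) + 66 = -405*(-7 + 4/17) + 66 = -405*(-115/17) + 66 = 46575/17 + 66 = 47697/17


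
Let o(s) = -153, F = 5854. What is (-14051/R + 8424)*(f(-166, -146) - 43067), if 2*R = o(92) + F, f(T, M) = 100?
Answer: -2062292340974/5701 ≈ -3.6174e+8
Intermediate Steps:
R = 5701/2 (R = (-153 + 5854)/2 = (1/2)*5701 = 5701/2 ≈ 2850.5)
(-14051/R + 8424)*(f(-166, -146) - 43067) = (-14051/5701/2 + 8424)*(100 - 43067) = (-14051*2/5701 + 8424)*(-42967) = (-28102/5701 + 8424)*(-42967) = (47997122/5701)*(-42967) = -2062292340974/5701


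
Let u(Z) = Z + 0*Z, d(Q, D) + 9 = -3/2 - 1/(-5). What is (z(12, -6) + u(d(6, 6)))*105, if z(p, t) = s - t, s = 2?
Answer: -483/2 ≈ -241.50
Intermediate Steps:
d(Q, D) = -103/10 (d(Q, D) = -9 + (-3/2 - 1/(-5)) = -9 + (-3*½ - 1*(-⅕)) = -9 + (-3/2 + ⅕) = -9 - 13/10 = -103/10)
z(p, t) = 2 - t
u(Z) = Z (u(Z) = Z + 0 = Z)
(z(12, -6) + u(d(6, 6)))*105 = ((2 - 1*(-6)) - 103/10)*105 = ((2 + 6) - 103/10)*105 = (8 - 103/10)*105 = -23/10*105 = -483/2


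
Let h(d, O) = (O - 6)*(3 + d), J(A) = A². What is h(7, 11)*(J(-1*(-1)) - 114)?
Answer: -5650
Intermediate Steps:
h(d, O) = (-6 + O)*(3 + d)
h(7, 11)*(J(-1*(-1)) - 114) = (-18 - 6*7 + 3*11 + 11*7)*((-1*(-1))² - 114) = (-18 - 42 + 33 + 77)*(1² - 114) = 50*(1 - 114) = 50*(-113) = -5650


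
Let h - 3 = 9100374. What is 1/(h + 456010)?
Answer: 1/9556387 ≈ 1.0464e-7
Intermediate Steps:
h = 9100377 (h = 3 + 9100374 = 9100377)
1/(h + 456010) = 1/(9100377 + 456010) = 1/9556387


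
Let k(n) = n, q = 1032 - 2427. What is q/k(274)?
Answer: -1395/274 ≈ -5.0912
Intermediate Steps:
q = -1395
q/k(274) = -1395/274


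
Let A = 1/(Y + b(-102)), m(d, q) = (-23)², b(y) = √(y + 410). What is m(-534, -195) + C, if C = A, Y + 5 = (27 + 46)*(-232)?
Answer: 151821487576/286997173 - 2*√77/286997173 ≈ 529.00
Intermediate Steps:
b(y) = √(410 + y)
Y = -16941 (Y = -5 + (27 + 46)*(-232) = -5 + 73*(-232) = -5 - 16936 = -16941)
m(d, q) = 529
A = 1/(-16941 + 2*√77) (A = 1/(-16941 + √(410 - 102)) = 1/(-16941 + √308) = 1/(-16941 + 2*√77) ≈ -5.9090e-5)
C = -16941/286997173 - 2*√77/286997173 ≈ -5.9090e-5
m(-534, -195) + C = 529 + (-16941/286997173 - 2*√77/286997173) = 151821487576/286997173 - 2*√77/286997173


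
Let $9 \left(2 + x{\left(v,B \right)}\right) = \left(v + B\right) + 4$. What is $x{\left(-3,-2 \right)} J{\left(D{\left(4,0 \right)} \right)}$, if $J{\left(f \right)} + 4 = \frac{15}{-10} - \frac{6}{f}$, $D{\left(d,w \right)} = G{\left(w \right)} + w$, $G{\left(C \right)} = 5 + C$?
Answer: $\frac{1273}{90} \approx 14.144$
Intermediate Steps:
$x{\left(v,B \right)} = - \frac{14}{9} + \frac{B}{9} + \frac{v}{9}$ ($x{\left(v,B \right)} = -2 + \frac{\left(v + B\right) + 4}{9} = -2 + \frac{\left(B + v\right) + 4}{9} = -2 + \frac{4 + B + v}{9} = -2 + \left(\frac{4}{9} + \frac{B}{9} + \frac{v}{9}\right) = - \frac{14}{9} + \frac{B}{9} + \frac{v}{9}$)
$D{\left(d,w \right)} = 5 + 2 w$ ($D{\left(d,w \right)} = \left(5 + w\right) + w = 5 + 2 w$)
$J{\left(f \right)} = - \frac{11}{2} - \frac{6}{f}$ ($J{\left(f \right)} = -4 + \left(\frac{15}{-10} - \frac{6}{f}\right) = -4 + \left(15 \left(- \frac{1}{10}\right) - \frac{6}{f}\right) = -4 - \left(\frac{3}{2} + \frac{6}{f}\right) = - \frac{11}{2} - \frac{6}{f}$)
$x{\left(-3,-2 \right)} J{\left(D{\left(4,0 \right)} \right)} = \left(- \frac{14}{9} + \frac{1}{9} \left(-2\right) + \frac{1}{9} \left(-3\right)\right) \left(- \frac{11}{2} - \frac{6}{5 + 2 \cdot 0}\right) = \left(- \frac{14}{9} - \frac{2}{9} - \frac{1}{3}\right) \left(- \frac{11}{2} - \frac{6}{5 + 0}\right) = - \frac{19 \left(- \frac{11}{2} - \frac{6}{5}\right)}{9} = \left(- \frac{19}{9}\right) \left(- \frac{67}{10}\right) = \frac{1273}{90}$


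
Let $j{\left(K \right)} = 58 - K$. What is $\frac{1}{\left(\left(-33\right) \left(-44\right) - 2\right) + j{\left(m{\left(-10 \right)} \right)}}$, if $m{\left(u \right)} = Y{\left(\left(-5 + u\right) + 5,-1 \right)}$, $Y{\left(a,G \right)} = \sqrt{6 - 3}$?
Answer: $\frac{1508}{2274061} + \frac{\sqrt{3}}{2274061} \approx 0.00066389$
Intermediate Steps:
$Y{\left(a,G \right)} = \sqrt{3}$
$m{\left(u \right)} = \sqrt{3}$
$\frac{1}{\left(\left(-33\right) \left(-44\right) - 2\right) + j{\left(m{\left(-10 \right)} \right)}} = \frac{1}{\left(\left(-33\right) \left(-44\right) - 2\right) + \left(58 - \sqrt{3}\right)} = \frac{1}{\left(1452 - 2\right) + \left(58 - \sqrt{3}\right)} = \frac{1}{1450 + \left(58 - \sqrt{3}\right)} = \frac{1}{1508 - \sqrt{3}}$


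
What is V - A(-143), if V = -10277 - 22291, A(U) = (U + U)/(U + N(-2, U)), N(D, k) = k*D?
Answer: -32566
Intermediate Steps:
N(D, k) = D*k
A(U) = -2 (A(U) = (U + U)/(U - 2*U) = (2*U)/((-U)) = (2*U)*(-1/U) = -2)
V = -32568
V - A(-143) = -32568 - 1*(-2) = -32568 + 2 = -32566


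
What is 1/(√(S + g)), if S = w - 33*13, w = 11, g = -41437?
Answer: -I*√41855/41855 ≈ -0.0048879*I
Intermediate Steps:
S = -418 (S = 11 - 33*13 = 11 - 429 = -418)
1/(√(S + g)) = 1/(√(-418 - 41437)) = 1/(√(-41855)) = 1/(I*√41855) = -I*√41855/41855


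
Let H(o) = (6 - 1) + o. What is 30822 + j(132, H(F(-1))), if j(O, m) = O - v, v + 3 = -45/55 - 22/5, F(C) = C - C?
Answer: 1702922/55 ≈ 30962.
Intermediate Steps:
F(C) = 0
H(o) = 5 + o
v = -452/55 (v = -3 + (-45/55 - 22/5) = -3 + (-45*1/55 - 22*⅕) = -3 + (-9/11 - 22/5) = -3 - 287/55 = -452/55 ≈ -8.2182)
j(O, m) = 452/55 + O (j(O, m) = O - 1*(-452/55) = O + 452/55 = 452/55 + O)
30822 + j(132, H(F(-1))) = 30822 + (452/55 + 132) = 30822 + 7712/55 = 1702922/55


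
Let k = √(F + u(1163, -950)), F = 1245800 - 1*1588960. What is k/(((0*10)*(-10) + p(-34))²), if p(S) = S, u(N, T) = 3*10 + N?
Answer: I*√341967/1156 ≈ 0.50586*I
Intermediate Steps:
u(N, T) = 30 + N
F = -343160 (F = 1245800 - 1588960 = -343160)
k = I*√341967 (k = √(-343160 + (30 + 1163)) = √(-343160 + 1193) = √(-341967) = I*√341967 ≈ 584.78*I)
k/(((0*10)*(-10) + p(-34))²) = (I*√341967)/(((0*10)*(-10) - 34)²) = (I*√341967)/((0*(-10) - 34)²) = (I*√341967)/((0 - 34)²) = (I*√341967)/((-34)²) = (I*√341967)/1156 = (I*√341967)*(1/1156) = I*√341967/1156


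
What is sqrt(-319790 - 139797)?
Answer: I*sqrt(459587) ≈ 677.93*I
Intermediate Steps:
sqrt(-319790 - 139797) = sqrt(-459587) = I*sqrt(459587)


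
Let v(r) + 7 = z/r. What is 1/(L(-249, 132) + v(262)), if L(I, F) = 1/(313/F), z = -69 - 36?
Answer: -82006/572323 ≈ -0.14329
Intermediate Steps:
z = -105
L(I, F) = F/313
v(r) = -7 - 105/r
1/(L(-249, 132) + v(262)) = 1/((1/313)*132 + (-7 - 105/262)) = 1/(132/313 + (-7 - 105*1/262)) = 1/(132/313 + (-7 - 105/262)) = 1/(132/313 - 1939/262) = 1/(-572323/82006) = -82006/572323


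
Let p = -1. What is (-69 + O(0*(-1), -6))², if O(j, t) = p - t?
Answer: 4096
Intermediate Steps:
O(j, t) = -1 - t
(-69 + O(0*(-1), -6))² = (-69 + (-1 - 1*(-6)))² = (-69 + (-1 + 6))² = (-69 + 5)² = (-64)² = 4096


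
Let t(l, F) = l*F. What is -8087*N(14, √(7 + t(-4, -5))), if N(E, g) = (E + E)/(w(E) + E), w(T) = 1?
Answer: -226436/15 ≈ -15096.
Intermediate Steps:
t(l, F) = F*l
N(E, g) = 2*E/(1 + E) (N(E, g) = (E + E)/(1 + E) = (2*E)/(1 + E) = 2*E/(1 + E))
-8087*N(14, √(7 + t(-4, -5))) = -16174*14/(1 + 14) = -16174*14/15 = -8087*28/15 = -226436/15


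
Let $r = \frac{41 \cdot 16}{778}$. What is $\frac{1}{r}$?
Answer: $\frac{389}{328} \approx 1.186$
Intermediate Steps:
$r = \frac{328}{389}$ ($r = 656 \cdot \frac{1}{778} = \frac{328}{389} \approx 0.84319$)
$\frac{1}{r} = \frac{1}{\frac{328}{389}} = \frac{389}{328}$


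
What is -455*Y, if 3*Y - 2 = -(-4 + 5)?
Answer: -455/3 ≈ -151.67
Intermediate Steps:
Y = ⅓ (Y = ⅔ + (-(-4 + 5))/3 = ⅔ + (-1*1)/3 = ⅔ + (⅓)*(-1) = ⅔ - ⅓ = ⅓ ≈ 0.33333)
-455*Y = -455*⅓ = -455/3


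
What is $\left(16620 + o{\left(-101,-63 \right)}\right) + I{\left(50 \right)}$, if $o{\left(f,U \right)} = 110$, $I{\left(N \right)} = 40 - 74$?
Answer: $16696$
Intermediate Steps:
$I{\left(N \right)} = -34$
$\left(16620 + o{\left(-101,-63 \right)}\right) + I{\left(50 \right)} = \left(16620 + 110\right) - 34 = 16730 - 34 = 16696$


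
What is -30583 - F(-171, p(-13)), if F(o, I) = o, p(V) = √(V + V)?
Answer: -30412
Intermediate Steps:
p(V) = √2*√V (p(V) = √(2*V) = √2*√V)
-30583 - F(-171, p(-13)) = -30583 - 1*(-171) = -30583 + 171 = -30412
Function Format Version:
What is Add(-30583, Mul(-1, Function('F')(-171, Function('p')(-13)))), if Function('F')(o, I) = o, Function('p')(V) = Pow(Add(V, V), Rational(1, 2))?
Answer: -30412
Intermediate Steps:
Function('p')(V) = Mul(Pow(2, Rational(1, 2)), Pow(V, Rational(1, 2))) (Function('p')(V) = Pow(Mul(2, V), Rational(1, 2)) = Mul(Pow(2, Rational(1, 2)), Pow(V, Rational(1, 2))))
Add(-30583, Mul(-1, Function('F')(-171, Function('p')(-13)))) = Add(-30583, Mul(-1, -171)) = Add(-30583, 171) = -30412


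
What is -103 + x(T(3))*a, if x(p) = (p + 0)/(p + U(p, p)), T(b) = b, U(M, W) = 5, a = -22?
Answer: -445/4 ≈ -111.25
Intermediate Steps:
x(p) = p/(5 + p) (x(p) = (p + 0)/(p + 5) = p/(5 + p))
-103 + x(T(3))*a = -103 + (3/(5 + 3))*(-22) = -103 + (3/8)*(-22) = -103 - 33/4 = -445/4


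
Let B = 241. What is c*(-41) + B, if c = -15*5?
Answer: 3316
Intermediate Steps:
c = -75
c*(-41) + B = -75*(-41) + 241 = 3075 + 241 = 3316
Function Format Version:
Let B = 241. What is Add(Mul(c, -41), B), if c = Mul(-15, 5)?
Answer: 3316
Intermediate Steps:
c = -75
Add(Mul(c, -41), B) = Add(Mul(-75, -41), 241) = Add(3075, 241) = 3316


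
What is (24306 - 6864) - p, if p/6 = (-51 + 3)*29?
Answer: 25794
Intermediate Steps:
p = -8352 (p = 6*((-51 + 3)*29) = 6*(-48*29) = 6*(-1392) = -8352)
(24306 - 6864) - p = (24306 - 6864) - 1*(-8352) = 17442 + 8352 = 25794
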